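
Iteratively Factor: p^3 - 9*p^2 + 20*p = (p - 5)*(p^2 - 4*p) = p*(p - 5)*(p - 4)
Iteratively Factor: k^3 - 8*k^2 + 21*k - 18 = (k - 2)*(k^2 - 6*k + 9) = (k - 3)*(k - 2)*(k - 3)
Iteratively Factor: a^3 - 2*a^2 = (a - 2)*(a^2) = a*(a - 2)*(a)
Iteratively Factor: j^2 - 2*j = (j)*(j - 2)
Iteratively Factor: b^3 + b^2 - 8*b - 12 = (b + 2)*(b^2 - b - 6) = (b - 3)*(b + 2)*(b + 2)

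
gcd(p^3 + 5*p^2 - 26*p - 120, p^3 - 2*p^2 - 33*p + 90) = p^2 + p - 30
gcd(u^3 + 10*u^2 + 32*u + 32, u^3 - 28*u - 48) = u^2 + 6*u + 8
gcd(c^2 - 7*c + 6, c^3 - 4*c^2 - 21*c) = 1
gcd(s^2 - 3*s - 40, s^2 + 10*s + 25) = s + 5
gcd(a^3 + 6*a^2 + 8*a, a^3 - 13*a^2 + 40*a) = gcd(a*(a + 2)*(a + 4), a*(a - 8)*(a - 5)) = a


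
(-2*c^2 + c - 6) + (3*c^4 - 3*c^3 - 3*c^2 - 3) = 3*c^4 - 3*c^3 - 5*c^2 + c - 9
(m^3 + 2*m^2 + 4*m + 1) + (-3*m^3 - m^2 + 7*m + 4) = -2*m^3 + m^2 + 11*m + 5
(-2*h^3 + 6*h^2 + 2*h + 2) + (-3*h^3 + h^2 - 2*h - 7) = -5*h^3 + 7*h^2 - 5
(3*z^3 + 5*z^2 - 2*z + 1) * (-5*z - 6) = -15*z^4 - 43*z^3 - 20*z^2 + 7*z - 6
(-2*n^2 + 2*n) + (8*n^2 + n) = 6*n^2 + 3*n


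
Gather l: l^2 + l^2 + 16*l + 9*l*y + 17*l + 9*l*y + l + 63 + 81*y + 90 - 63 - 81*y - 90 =2*l^2 + l*(18*y + 34)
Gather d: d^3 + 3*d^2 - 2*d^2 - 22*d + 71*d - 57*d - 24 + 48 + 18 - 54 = d^3 + d^2 - 8*d - 12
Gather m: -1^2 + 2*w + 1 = 2*w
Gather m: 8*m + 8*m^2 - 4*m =8*m^2 + 4*m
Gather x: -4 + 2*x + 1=2*x - 3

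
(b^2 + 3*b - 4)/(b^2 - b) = (b + 4)/b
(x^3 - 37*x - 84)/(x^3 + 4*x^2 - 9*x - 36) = (x - 7)/(x - 3)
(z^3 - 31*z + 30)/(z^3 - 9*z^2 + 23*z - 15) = (z + 6)/(z - 3)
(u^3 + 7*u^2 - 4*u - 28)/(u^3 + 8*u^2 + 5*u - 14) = (u - 2)/(u - 1)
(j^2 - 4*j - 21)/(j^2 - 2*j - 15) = (j - 7)/(j - 5)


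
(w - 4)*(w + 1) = w^2 - 3*w - 4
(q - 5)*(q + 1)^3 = q^4 - 2*q^3 - 12*q^2 - 14*q - 5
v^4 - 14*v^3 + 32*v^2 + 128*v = v*(v - 8)^2*(v + 2)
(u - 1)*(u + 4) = u^2 + 3*u - 4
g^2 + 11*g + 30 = (g + 5)*(g + 6)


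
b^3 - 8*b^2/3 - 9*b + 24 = (b - 3)*(b - 8/3)*(b + 3)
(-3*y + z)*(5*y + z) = -15*y^2 + 2*y*z + z^2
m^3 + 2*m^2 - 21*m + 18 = (m - 3)*(m - 1)*(m + 6)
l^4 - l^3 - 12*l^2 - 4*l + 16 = (l - 4)*(l - 1)*(l + 2)^2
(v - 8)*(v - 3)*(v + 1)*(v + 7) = v^4 - 3*v^3 - 57*v^2 + 115*v + 168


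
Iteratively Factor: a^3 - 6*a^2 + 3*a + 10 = (a - 2)*(a^2 - 4*a - 5) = (a - 5)*(a - 2)*(a + 1)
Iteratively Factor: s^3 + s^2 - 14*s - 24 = (s + 2)*(s^2 - s - 12) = (s + 2)*(s + 3)*(s - 4)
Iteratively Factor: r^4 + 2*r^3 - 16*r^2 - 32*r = (r + 2)*(r^3 - 16*r) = (r - 4)*(r + 2)*(r^2 + 4*r) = r*(r - 4)*(r + 2)*(r + 4)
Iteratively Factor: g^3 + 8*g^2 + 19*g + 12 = (g + 4)*(g^2 + 4*g + 3) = (g + 1)*(g + 4)*(g + 3)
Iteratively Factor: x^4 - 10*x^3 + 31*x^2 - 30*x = (x - 3)*(x^3 - 7*x^2 + 10*x) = (x - 5)*(x - 3)*(x^2 - 2*x) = (x - 5)*(x - 3)*(x - 2)*(x)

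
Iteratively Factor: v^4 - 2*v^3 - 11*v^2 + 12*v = (v)*(v^3 - 2*v^2 - 11*v + 12) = v*(v - 4)*(v^2 + 2*v - 3) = v*(v - 4)*(v - 1)*(v + 3)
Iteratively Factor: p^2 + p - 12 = (p + 4)*(p - 3)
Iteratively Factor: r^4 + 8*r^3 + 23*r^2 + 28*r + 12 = (r + 3)*(r^3 + 5*r^2 + 8*r + 4) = (r + 1)*(r + 3)*(r^2 + 4*r + 4) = (r + 1)*(r + 2)*(r + 3)*(r + 2)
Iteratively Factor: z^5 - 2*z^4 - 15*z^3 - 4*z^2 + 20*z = (z)*(z^4 - 2*z^3 - 15*z^2 - 4*z + 20) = z*(z + 2)*(z^3 - 4*z^2 - 7*z + 10) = z*(z - 5)*(z + 2)*(z^2 + z - 2) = z*(z - 5)*(z - 1)*(z + 2)*(z + 2)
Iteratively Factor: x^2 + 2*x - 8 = (x + 4)*(x - 2)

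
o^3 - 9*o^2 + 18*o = o*(o - 6)*(o - 3)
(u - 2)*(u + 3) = u^2 + u - 6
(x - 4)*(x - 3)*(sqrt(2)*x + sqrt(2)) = sqrt(2)*x^3 - 6*sqrt(2)*x^2 + 5*sqrt(2)*x + 12*sqrt(2)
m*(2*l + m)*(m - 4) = 2*l*m^2 - 8*l*m + m^3 - 4*m^2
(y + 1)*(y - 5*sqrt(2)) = y^2 - 5*sqrt(2)*y + y - 5*sqrt(2)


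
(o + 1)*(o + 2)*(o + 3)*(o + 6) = o^4 + 12*o^3 + 47*o^2 + 72*o + 36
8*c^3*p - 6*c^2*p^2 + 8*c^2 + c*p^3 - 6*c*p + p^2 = (-4*c + p)*(-2*c + p)*(c*p + 1)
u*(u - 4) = u^2 - 4*u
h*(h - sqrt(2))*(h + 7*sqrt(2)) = h^3 + 6*sqrt(2)*h^2 - 14*h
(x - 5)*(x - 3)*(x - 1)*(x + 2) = x^4 - 7*x^3 + 5*x^2 + 31*x - 30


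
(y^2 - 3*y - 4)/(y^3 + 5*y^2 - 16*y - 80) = (y + 1)/(y^2 + 9*y + 20)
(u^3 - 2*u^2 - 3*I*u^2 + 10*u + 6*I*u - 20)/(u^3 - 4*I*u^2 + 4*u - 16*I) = (u^2 - u*(2 + 5*I) + 10*I)/(u^2 - 6*I*u - 8)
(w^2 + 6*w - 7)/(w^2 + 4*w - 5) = (w + 7)/(w + 5)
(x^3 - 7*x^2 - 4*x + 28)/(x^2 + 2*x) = x - 9 + 14/x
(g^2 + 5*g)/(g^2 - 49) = g*(g + 5)/(g^2 - 49)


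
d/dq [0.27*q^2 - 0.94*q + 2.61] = 0.54*q - 0.94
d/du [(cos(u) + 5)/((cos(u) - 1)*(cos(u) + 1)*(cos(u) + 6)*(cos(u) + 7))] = (3*cos(u)^4 + 46*cos(u)^3 + 236*cos(u)^2 + 410*cos(u) - 23)/((cos(u) + 6)^2*(cos(u) + 7)^2*sin(u)^3)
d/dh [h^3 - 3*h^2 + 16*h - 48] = 3*h^2 - 6*h + 16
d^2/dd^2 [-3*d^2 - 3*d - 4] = -6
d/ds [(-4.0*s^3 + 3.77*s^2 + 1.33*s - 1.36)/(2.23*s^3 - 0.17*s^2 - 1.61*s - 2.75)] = (-7.7271*s^4 + 6.9482*s^3 + 36.2548*s^2 - 21.1974*s - 5.8471)/(4.9729*s^6 - 0.7582*s^5 - 7.1517*s^4 - 11.7176*s^3 + 3.5271*s^2 + 8.855*s + 7.5625)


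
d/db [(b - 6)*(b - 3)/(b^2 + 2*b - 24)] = (11*b^2 - 84*b + 180)/(b^4 + 4*b^3 - 44*b^2 - 96*b + 576)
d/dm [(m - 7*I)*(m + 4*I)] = 2*m - 3*I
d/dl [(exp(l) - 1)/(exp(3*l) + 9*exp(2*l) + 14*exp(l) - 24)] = 2*(-exp(l) - 5)*exp(l)/(exp(4*l) + 20*exp(3*l) + 148*exp(2*l) + 480*exp(l) + 576)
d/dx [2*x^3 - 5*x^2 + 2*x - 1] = 6*x^2 - 10*x + 2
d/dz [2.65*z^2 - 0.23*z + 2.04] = 5.3*z - 0.23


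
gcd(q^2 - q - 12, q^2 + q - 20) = q - 4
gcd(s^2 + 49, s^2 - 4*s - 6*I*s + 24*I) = 1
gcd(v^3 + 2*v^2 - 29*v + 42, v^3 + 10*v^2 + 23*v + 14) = v + 7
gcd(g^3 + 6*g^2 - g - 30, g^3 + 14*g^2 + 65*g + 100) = g + 5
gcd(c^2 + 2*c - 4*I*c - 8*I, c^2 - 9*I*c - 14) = 1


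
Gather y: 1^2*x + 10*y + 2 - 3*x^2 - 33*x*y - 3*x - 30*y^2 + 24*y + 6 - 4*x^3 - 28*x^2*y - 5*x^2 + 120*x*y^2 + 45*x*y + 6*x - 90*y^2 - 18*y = -4*x^3 - 8*x^2 + 4*x + y^2*(120*x - 120) + y*(-28*x^2 + 12*x + 16) + 8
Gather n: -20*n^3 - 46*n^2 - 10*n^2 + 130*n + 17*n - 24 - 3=-20*n^3 - 56*n^2 + 147*n - 27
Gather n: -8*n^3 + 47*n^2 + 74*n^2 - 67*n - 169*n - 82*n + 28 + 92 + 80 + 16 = -8*n^3 + 121*n^2 - 318*n + 216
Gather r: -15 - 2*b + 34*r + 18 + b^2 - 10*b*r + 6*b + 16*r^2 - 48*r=b^2 + 4*b + 16*r^2 + r*(-10*b - 14) + 3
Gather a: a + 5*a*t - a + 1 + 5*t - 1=5*a*t + 5*t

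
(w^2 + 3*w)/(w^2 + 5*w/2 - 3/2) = 2*w/(2*w - 1)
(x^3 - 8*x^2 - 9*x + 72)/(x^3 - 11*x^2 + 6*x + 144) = (x - 3)/(x - 6)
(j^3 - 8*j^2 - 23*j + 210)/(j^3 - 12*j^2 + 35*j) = (j^2 - j - 30)/(j*(j - 5))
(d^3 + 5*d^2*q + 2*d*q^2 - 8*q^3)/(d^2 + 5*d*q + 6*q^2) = (d^2 + 3*d*q - 4*q^2)/(d + 3*q)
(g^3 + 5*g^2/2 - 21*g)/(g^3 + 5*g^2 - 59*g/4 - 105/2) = 2*g/(2*g + 5)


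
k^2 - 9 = (k - 3)*(k + 3)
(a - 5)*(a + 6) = a^2 + a - 30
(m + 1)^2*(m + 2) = m^3 + 4*m^2 + 5*m + 2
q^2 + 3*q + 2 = (q + 1)*(q + 2)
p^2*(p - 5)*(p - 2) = p^4 - 7*p^3 + 10*p^2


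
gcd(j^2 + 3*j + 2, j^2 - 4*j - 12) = j + 2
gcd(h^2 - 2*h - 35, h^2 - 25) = h + 5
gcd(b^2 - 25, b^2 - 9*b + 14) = 1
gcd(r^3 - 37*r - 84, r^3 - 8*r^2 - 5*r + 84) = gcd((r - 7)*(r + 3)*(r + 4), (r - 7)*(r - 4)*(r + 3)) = r^2 - 4*r - 21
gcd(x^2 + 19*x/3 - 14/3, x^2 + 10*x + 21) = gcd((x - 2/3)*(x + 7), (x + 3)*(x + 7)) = x + 7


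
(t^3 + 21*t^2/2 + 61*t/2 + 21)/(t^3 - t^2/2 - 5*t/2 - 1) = (2*t^2 + 19*t + 42)/(2*t^2 - 3*t - 2)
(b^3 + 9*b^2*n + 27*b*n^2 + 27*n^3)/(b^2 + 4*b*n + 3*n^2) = (b^2 + 6*b*n + 9*n^2)/(b + n)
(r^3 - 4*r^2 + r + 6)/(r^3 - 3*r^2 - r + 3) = (r - 2)/(r - 1)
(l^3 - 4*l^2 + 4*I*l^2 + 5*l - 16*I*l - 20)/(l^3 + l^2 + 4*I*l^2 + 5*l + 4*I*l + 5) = (l - 4)/(l + 1)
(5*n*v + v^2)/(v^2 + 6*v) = (5*n + v)/(v + 6)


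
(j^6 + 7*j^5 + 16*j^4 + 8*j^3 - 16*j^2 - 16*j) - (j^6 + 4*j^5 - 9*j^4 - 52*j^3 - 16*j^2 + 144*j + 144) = 3*j^5 + 25*j^4 + 60*j^3 - 160*j - 144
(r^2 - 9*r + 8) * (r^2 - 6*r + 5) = r^4 - 15*r^3 + 67*r^2 - 93*r + 40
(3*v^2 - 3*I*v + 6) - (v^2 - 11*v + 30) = 2*v^2 + 11*v - 3*I*v - 24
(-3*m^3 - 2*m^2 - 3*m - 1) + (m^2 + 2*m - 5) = -3*m^3 - m^2 - m - 6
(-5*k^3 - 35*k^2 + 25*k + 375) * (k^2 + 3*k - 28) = -5*k^5 - 50*k^4 + 60*k^3 + 1430*k^2 + 425*k - 10500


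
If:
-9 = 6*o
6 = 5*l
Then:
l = 6/5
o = -3/2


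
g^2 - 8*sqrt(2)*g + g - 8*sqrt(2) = (g + 1)*(g - 8*sqrt(2))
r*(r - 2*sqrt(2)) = r^2 - 2*sqrt(2)*r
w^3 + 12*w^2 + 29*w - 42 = (w - 1)*(w + 6)*(w + 7)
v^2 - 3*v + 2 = (v - 2)*(v - 1)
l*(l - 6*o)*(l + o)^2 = l^4 - 4*l^3*o - 11*l^2*o^2 - 6*l*o^3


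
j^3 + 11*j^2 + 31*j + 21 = (j + 1)*(j + 3)*(j + 7)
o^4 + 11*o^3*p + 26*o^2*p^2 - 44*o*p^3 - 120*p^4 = (o - 2*p)*(o + 2*p)*(o + 5*p)*(o + 6*p)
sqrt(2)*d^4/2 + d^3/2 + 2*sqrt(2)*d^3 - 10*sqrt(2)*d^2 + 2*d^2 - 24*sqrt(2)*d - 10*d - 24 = (d - 4)*(d + 6)*(d + sqrt(2)/2)*(sqrt(2)*d/2 + sqrt(2))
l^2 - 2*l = l*(l - 2)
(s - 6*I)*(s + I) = s^2 - 5*I*s + 6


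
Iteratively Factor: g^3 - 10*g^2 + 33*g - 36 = (g - 4)*(g^2 - 6*g + 9) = (g - 4)*(g - 3)*(g - 3)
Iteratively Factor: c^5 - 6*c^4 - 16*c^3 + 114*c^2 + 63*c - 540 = (c - 3)*(c^4 - 3*c^3 - 25*c^2 + 39*c + 180) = (c - 5)*(c - 3)*(c^3 + 2*c^2 - 15*c - 36) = (c - 5)*(c - 3)*(c + 3)*(c^2 - c - 12) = (c - 5)*(c - 3)*(c + 3)^2*(c - 4)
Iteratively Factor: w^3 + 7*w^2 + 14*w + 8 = (w + 1)*(w^2 + 6*w + 8) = (w + 1)*(w + 2)*(w + 4)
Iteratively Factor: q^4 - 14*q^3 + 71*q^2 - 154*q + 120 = (q - 2)*(q^3 - 12*q^2 + 47*q - 60) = (q - 3)*(q - 2)*(q^2 - 9*q + 20) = (q - 4)*(q - 3)*(q - 2)*(q - 5)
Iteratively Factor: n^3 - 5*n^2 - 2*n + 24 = (n - 3)*(n^2 - 2*n - 8) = (n - 4)*(n - 3)*(n + 2)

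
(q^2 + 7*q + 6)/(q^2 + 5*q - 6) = (q + 1)/(q - 1)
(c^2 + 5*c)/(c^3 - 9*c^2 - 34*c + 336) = c*(c + 5)/(c^3 - 9*c^2 - 34*c + 336)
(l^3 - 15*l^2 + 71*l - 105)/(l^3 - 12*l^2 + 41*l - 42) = (l - 5)/(l - 2)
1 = 1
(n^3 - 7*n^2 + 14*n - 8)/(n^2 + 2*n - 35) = (n^3 - 7*n^2 + 14*n - 8)/(n^2 + 2*n - 35)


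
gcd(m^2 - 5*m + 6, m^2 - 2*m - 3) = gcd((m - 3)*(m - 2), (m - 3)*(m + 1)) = m - 3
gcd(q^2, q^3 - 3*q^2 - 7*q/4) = q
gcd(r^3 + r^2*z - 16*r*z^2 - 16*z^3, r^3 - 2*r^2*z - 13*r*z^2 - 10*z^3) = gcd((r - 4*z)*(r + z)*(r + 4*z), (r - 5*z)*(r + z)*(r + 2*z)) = r + z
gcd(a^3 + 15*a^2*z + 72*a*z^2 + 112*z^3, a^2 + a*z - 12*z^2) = a + 4*z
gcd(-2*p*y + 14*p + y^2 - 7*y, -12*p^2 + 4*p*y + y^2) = -2*p + y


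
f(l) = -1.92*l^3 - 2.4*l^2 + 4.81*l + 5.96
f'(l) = -5.76*l^2 - 4.8*l + 4.81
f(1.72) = -2.64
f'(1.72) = -20.49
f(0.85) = 7.14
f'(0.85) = -3.43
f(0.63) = 7.56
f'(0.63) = -0.50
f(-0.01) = 5.91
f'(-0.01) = 4.86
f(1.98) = -8.83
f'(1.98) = -27.28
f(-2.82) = 16.37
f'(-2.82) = -27.46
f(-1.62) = 0.03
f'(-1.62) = -2.53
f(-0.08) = 5.56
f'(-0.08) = 5.16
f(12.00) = -3599.68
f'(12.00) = -882.23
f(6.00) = -466.30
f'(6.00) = -231.35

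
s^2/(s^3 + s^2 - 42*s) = s/(s^2 + s - 42)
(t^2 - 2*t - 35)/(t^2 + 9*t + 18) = (t^2 - 2*t - 35)/(t^2 + 9*t + 18)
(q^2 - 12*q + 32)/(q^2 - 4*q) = (q - 8)/q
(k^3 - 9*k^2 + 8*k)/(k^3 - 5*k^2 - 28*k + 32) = k/(k + 4)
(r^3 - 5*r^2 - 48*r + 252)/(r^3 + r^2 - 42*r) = (r - 6)/r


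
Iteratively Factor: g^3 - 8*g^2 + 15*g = (g)*(g^2 - 8*g + 15) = g*(g - 3)*(g - 5)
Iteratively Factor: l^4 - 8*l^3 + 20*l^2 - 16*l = (l - 4)*(l^3 - 4*l^2 + 4*l) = (l - 4)*(l - 2)*(l^2 - 2*l) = l*(l - 4)*(l - 2)*(l - 2)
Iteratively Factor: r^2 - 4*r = (r - 4)*(r)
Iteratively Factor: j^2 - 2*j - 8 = (j - 4)*(j + 2)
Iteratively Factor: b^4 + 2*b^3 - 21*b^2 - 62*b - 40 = (b + 4)*(b^3 - 2*b^2 - 13*b - 10) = (b + 1)*(b + 4)*(b^2 - 3*b - 10) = (b + 1)*(b + 2)*(b + 4)*(b - 5)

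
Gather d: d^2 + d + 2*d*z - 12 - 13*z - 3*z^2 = d^2 + d*(2*z + 1) - 3*z^2 - 13*z - 12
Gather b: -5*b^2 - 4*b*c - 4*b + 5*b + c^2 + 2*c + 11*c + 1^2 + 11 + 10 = -5*b^2 + b*(1 - 4*c) + c^2 + 13*c + 22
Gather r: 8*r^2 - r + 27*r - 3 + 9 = 8*r^2 + 26*r + 6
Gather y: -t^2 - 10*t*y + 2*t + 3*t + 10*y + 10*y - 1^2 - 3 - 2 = -t^2 + 5*t + y*(20 - 10*t) - 6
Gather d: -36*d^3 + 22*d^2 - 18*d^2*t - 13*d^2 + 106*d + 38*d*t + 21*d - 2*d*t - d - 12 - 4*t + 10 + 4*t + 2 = -36*d^3 + d^2*(9 - 18*t) + d*(36*t + 126)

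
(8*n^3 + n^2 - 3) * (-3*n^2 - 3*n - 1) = -24*n^5 - 27*n^4 - 11*n^3 + 8*n^2 + 9*n + 3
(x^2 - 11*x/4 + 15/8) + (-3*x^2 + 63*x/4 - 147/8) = -2*x^2 + 13*x - 33/2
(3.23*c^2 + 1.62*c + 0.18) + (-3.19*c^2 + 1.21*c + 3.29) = 0.04*c^2 + 2.83*c + 3.47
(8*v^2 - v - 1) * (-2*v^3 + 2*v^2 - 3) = -16*v^5 + 18*v^4 - 26*v^2 + 3*v + 3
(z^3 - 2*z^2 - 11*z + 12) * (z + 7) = z^4 + 5*z^3 - 25*z^2 - 65*z + 84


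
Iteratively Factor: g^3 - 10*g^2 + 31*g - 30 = (g - 2)*(g^2 - 8*g + 15) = (g - 3)*(g - 2)*(g - 5)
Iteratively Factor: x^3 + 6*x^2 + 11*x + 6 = (x + 2)*(x^2 + 4*x + 3) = (x + 1)*(x + 2)*(x + 3)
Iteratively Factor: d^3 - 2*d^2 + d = (d - 1)*(d^2 - d) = d*(d - 1)*(d - 1)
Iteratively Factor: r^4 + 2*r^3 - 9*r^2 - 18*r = (r)*(r^3 + 2*r^2 - 9*r - 18) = r*(r - 3)*(r^2 + 5*r + 6) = r*(r - 3)*(r + 3)*(r + 2)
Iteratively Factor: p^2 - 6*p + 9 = (p - 3)*(p - 3)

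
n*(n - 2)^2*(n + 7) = n^4 + 3*n^3 - 24*n^2 + 28*n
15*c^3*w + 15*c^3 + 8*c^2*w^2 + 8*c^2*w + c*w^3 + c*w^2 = (3*c + w)*(5*c + w)*(c*w + c)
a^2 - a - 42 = (a - 7)*(a + 6)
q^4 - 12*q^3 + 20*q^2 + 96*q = q*(q - 8)*(q - 6)*(q + 2)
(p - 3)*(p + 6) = p^2 + 3*p - 18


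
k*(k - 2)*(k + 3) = k^3 + k^2 - 6*k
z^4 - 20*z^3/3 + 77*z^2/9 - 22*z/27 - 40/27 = (z - 5)*(z - 4/3)*(z - 2/3)*(z + 1/3)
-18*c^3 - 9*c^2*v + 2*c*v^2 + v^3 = (-3*c + v)*(2*c + v)*(3*c + v)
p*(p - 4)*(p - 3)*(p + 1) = p^4 - 6*p^3 + 5*p^2 + 12*p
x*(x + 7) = x^2 + 7*x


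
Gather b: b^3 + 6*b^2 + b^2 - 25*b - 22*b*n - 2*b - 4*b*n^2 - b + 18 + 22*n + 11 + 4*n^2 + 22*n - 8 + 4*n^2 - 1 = b^3 + 7*b^2 + b*(-4*n^2 - 22*n - 28) + 8*n^2 + 44*n + 20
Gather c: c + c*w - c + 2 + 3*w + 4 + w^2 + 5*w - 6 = c*w + w^2 + 8*w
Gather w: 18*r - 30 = 18*r - 30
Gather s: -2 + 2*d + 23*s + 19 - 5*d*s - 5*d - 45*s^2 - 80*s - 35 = -3*d - 45*s^2 + s*(-5*d - 57) - 18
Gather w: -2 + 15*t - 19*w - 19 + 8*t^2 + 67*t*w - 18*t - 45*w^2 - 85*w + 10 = 8*t^2 - 3*t - 45*w^2 + w*(67*t - 104) - 11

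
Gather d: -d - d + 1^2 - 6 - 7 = -2*d - 12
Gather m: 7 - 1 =6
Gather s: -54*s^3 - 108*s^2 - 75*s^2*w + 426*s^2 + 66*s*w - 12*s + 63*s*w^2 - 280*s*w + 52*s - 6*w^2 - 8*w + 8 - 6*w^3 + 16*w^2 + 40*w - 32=-54*s^3 + s^2*(318 - 75*w) + s*(63*w^2 - 214*w + 40) - 6*w^3 + 10*w^2 + 32*w - 24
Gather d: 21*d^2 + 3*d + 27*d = 21*d^2 + 30*d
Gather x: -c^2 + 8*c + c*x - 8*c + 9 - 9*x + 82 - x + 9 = -c^2 + x*(c - 10) + 100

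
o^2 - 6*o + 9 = (o - 3)^2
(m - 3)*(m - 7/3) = m^2 - 16*m/3 + 7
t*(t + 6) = t^2 + 6*t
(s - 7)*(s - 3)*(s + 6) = s^3 - 4*s^2 - 39*s + 126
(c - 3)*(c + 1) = c^2 - 2*c - 3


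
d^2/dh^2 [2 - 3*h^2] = -6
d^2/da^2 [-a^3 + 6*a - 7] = -6*a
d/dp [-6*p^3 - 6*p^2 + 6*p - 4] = -18*p^2 - 12*p + 6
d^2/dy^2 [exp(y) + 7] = exp(y)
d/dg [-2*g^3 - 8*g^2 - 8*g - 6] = -6*g^2 - 16*g - 8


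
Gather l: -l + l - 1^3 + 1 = 0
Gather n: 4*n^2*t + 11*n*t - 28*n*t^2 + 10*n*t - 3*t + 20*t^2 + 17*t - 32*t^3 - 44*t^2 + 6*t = 4*n^2*t + n*(-28*t^2 + 21*t) - 32*t^3 - 24*t^2 + 20*t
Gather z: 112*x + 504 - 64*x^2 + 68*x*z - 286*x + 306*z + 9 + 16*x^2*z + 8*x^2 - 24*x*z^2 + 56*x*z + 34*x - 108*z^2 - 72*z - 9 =-56*x^2 - 140*x + z^2*(-24*x - 108) + z*(16*x^2 + 124*x + 234) + 504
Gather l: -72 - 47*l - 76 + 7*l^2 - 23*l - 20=7*l^2 - 70*l - 168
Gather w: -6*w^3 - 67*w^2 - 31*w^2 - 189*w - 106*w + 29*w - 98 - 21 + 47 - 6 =-6*w^3 - 98*w^2 - 266*w - 78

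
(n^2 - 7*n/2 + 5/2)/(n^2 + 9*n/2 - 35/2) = (n - 1)/(n + 7)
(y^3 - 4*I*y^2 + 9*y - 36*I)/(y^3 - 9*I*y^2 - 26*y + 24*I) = (y + 3*I)/(y - 2*I)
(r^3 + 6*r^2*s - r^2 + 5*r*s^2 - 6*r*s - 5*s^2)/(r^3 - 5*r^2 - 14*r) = (-r^3 - 6*r^2*s + r^2 - 5*r*s^2 + 6*r*s + 5*s^2)/(r*(-r^2 + 5*r + 14))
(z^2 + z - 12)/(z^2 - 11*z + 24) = (z + 4)/(z - 8)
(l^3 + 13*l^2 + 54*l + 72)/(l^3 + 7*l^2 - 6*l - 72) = (l + 3)/(l - 3)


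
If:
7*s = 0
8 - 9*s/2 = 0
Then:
No Solution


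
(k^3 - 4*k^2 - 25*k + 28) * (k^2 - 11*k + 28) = k^5 - 15*k^4 + 47*k^3 + 191*k^2 - 1008*k + 784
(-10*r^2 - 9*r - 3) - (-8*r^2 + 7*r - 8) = -2*r^2 - 16*r + 5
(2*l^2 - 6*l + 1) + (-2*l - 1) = 2*l^2 - 8*l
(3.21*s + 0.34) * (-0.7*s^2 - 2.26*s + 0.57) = -2.247*s^3 - 7.4926*s^2 + 1.0613*s + 0.1938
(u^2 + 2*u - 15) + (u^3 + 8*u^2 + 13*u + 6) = u^3 + 9*u^2 + 15*u - 9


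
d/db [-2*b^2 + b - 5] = 1 - 4*b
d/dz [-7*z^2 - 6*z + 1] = -14*z - 6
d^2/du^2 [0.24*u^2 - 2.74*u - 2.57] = 0.480000000000000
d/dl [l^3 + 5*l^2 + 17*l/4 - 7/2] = 3*l^2 + 10*l + 17/4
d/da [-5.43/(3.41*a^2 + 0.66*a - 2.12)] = (37.0326*a + 3.5838)/(3.41*a^2 + 0.66*a - 2.12)^2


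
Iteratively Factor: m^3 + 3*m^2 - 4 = (m + 2)*(m^2 + m - 2) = (m + 2)^2*(m - 1)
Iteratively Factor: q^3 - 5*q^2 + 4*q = (q - 4)*(q^2 - q) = q*(q - 4)*(q - 1)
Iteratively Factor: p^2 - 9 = (p + 3)*(p - 3)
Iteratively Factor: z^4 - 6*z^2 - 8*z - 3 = (z - 3)*(z^3 + 3*z^2 + 3*z + 1) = (z - 3)*(z + 1)*(z^2 + 2*z + 1) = (z - 3)*(z + 1)^2*(z + 1)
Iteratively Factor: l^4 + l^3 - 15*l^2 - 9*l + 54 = (l + 3)*(l^3 - 2*l^2 - 9*l + 18) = (l - 3)*(l + 3)*(l^2 + l - 6) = (l - 3)*(l - 2)*(l + 3)*(l + 3)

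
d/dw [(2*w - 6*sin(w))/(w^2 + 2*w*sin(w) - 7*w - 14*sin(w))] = 2*(-5*w^2*cos(w) - w^2 + 6*w*sin(w) + 35*w*cos(w) + 6*sin(w)^2 - 35*sin(w))/((w - 7)^2*(w + 2*sin(w))^2)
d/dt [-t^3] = -3*t^2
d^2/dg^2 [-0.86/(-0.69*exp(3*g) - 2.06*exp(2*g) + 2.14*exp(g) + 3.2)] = ((-5.3406*exp(2*g) - 7.0864*exp(g) + 1.8404)*(0.69*exp(3*g) + 2.06*exp(2*g) - 2.14*exp(g) - 3.2) + 0.86*(2.07*exp(2*g) + 4.12*exp(g) - 2.14)*(4.14*exp(2*g) + 8.24*exp(g) - 4.28)*exp(g))*exp(g)/(0.69*exp(3*g) + 2.06*exp(2*g) - 2.14*exp(g) - 3.2)^3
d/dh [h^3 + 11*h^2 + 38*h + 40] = 3*h^2 + 22*h + 38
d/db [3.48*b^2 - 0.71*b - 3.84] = 6.96*b - 0.71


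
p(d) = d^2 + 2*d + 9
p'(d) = 2*d + 2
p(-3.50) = 14.25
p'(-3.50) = -5.00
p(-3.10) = 12.41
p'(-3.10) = -4.20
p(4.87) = 42.46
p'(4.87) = 11.74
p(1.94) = 16.64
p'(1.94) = 5.88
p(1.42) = 13.86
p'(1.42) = 4.84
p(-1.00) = 8.00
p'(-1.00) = 0.00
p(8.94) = 106.80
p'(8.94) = 19.88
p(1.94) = 16.64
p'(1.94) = 5.88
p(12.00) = 177.00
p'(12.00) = 26.00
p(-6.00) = 33.00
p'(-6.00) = -10.00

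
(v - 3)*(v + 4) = v^2 + v - 12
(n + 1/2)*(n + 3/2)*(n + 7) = n^3 + 9*n^2 + 59*n/4 + 21/4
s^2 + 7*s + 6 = (s + 1)*(s + 6)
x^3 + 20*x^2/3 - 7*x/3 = x*(x - 1/3)*(x + 7)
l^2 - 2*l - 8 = (l - 4)*(l + 2)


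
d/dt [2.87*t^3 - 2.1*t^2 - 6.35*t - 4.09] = 8.61*t^2 - 4.2*t - 6.35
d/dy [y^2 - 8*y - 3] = 2*y - 8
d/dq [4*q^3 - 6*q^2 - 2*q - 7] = 12*q^2 - 12*q - 2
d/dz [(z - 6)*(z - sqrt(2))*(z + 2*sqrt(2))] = 3*z^2 - 12*z + 2*sqrt(2)*z - 6*sqrt(2) - 4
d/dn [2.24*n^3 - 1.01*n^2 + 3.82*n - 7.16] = 6.72*n^2 - 2.02*n + 3.82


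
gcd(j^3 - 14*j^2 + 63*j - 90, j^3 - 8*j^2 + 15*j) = j^2 - 8*j + 15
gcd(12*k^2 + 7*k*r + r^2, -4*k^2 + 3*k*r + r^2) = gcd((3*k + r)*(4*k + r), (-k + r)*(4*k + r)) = 4*k + r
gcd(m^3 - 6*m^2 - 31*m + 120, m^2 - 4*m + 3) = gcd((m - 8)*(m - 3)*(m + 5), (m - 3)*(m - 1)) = m - 3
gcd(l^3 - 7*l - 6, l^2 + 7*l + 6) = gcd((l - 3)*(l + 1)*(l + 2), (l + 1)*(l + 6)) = l + 1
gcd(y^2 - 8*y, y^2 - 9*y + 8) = y - 8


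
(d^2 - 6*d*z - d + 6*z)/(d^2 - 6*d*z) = (d - 1)/d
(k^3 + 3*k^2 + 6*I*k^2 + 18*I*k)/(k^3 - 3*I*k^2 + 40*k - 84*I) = k*(k + 3)/(k^2 - 9*I*k - 14)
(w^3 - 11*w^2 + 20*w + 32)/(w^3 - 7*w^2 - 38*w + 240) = (w^2 - 3*w - 4)/(w^2 + w - 30)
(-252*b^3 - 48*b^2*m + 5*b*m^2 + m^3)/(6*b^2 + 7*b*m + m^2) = (-42*b^2 - b*m + m^2)/(b + m)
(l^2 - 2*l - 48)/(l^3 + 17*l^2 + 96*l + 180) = (l - 8)/(l^2 + 11*l + 30)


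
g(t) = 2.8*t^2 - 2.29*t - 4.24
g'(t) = 5.6*t - 2.29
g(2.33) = 5.63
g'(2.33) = 10.76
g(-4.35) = 58.70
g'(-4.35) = -26.65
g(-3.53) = 38.73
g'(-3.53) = -22.06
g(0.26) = -4.65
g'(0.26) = -0.83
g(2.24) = 4.68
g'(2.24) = 10.25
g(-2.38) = 17.07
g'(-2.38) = -15.62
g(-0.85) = -0.27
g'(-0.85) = -7.05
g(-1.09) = 1.58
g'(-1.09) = -8.39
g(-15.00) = 660.11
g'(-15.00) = -86.29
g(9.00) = 201.95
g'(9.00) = 48.11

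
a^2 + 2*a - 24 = (a - 4)*(a + 6)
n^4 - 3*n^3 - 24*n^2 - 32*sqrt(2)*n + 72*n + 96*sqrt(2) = (n - 3)*(n - 4*sqrt(2))*(n + 2*sqrt(2))^2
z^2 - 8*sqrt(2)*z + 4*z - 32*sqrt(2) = (z + 4)*(z - 8*sqrt(2))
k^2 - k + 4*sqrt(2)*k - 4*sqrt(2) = (k - 1)*(k + 4*sqrt(2))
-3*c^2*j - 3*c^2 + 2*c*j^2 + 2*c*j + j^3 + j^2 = (-c + j)*(3*c + j)*(j + 1)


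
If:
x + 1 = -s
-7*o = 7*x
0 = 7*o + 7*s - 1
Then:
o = 4/7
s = -3/7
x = -4/7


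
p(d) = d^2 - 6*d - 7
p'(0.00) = -6.00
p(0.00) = -7.00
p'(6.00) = 6.00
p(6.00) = -7.00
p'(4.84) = 3.68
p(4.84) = -12.61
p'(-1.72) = -9.44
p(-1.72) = 6.28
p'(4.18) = 2.36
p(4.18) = -14.61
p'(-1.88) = -9.76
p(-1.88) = 7.81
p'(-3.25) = -12.50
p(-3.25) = 23.06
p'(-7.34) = -20.68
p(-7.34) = 90.92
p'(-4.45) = -14.90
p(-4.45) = 39.50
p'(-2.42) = -10.84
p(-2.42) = 13.38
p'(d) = 2*d - 6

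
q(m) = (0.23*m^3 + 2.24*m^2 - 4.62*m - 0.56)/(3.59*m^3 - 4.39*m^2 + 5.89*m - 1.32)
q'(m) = (-10.77*m^2 + 8.78*m - 5.89)*(0.23*m^3 + 2.24*m^2 - 4.62*m - 0.56)/(3.59*m^3 - 4.39*m^2 + 5.89*m - 1.32)^2 + (0.69*m^2 + 4.48*m - 4.62)/(3.59*m^3 - 4.39*m^2 + 5.89*m - 1.32)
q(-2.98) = -0.18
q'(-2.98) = -0.07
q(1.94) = 0.03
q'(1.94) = 0.29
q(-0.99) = -0.40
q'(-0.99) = -0.11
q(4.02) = 0.17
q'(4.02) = -0.00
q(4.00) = 0.17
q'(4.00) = -0.00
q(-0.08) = 0.10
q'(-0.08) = 3.09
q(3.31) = 0.17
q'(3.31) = 0.02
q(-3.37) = -0.15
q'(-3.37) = -0.06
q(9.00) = 0.13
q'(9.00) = -0.01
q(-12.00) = 0.00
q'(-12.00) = -0.01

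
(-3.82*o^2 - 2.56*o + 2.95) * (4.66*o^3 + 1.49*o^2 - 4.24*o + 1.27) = -17.8012*o^5 - 17.6214*o^4 + 26.1294*o^3 + 10.3985*o^2 - 15.7592*o + 3.7465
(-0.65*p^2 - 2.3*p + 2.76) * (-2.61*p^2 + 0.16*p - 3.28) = 1.6965*p^4 + 5.899*p^3 - 5.4396*p^2 + 7.9856*p - 9.0528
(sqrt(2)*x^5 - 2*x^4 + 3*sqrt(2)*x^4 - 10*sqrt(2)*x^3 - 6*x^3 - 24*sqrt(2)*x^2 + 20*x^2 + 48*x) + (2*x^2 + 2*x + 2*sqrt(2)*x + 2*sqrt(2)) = sqrt(2)*x^5 - 2*x^4 + 3*sqrt(2)*x^4 - 10*sqrt(2)*x^3 - 6*x^3 - 24*sqrt(2)*x^2 + 22*x^2 + 2*sqrt(2)*x + 50*x + 2*sqrt(2)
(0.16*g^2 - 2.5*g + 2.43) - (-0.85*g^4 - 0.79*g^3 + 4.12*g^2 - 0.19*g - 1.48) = 0.85*g^4 + 0.79*g^3 - 3.96*g^2 - 2.31*g + 3.91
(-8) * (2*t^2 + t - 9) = -16*t^2 - 8*t + 72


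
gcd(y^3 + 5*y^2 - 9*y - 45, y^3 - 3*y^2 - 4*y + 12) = y - 3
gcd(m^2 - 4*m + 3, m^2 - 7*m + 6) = m - 1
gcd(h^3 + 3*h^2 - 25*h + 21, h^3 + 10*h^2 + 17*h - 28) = h^2 + 6*h - 7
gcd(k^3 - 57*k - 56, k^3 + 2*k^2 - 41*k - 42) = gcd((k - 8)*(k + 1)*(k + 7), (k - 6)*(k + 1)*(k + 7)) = k^2 + 8*k + 7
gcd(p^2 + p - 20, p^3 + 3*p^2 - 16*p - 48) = p - 4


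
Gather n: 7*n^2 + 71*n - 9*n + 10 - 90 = 7*n^2 + 62*n - 80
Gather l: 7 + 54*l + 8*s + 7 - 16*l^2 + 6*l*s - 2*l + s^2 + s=-16*l^2 + l*(6*s + 52) + s^2 + 9*s + 14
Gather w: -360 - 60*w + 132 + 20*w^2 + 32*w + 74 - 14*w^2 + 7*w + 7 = 6*w^2 - 21*w - 147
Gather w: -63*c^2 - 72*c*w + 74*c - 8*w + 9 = -63*c^2 + 74*c + w*(-72*c - 8) + 9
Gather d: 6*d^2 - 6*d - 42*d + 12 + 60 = 6*d^2 - 48*d + 72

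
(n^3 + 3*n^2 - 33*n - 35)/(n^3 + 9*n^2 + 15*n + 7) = (n - 5)/(n + 1)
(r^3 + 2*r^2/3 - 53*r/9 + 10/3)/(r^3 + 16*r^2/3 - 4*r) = (r^2 + 4*r/3 - 5)/(r*(r + 6))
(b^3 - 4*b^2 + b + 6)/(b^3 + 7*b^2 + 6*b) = (b^2 - 5*b + 6)/(b*(b + 6))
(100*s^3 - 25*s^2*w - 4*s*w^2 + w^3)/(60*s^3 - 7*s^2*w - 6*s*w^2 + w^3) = (5*s + w)/(3*s + w)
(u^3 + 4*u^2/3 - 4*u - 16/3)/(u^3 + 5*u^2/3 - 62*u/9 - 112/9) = 3*(3*u^2 - 2*u - 8)/(9*u^2 - 3*u - 56)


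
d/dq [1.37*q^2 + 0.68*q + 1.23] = 2.74*q + 0.68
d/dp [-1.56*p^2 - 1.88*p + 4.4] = -3.12*p - 1.88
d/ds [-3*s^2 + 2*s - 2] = 2 - 6*s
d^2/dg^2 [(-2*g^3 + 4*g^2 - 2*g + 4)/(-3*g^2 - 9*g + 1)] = 4*(147*g^3 - 99*g^2 - 150*g - 161)/(27*g^6 + 243*g^5 + 702*g^4 + 567*g^3 - 234*g^2 + 27*g - 1)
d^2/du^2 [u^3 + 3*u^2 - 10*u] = 6*u + 6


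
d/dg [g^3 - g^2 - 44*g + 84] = 3*g^2 - 2*g - 44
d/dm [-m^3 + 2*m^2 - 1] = m*(4 - 3*m)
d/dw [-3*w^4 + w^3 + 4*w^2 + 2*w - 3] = -12*w^3 + 3*w^2 + 8*w + 2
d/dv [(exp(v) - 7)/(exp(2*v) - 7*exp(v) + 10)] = (-(exp(v) - 7)*(2*exp(v) - 7) + exp(2*v) - 7*exp(v) + 10)*exp(v)/(exp(2*v) - 7*exp(v) + 10)^2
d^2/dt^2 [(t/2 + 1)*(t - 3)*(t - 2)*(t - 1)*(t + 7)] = 10*t^3 + 18*t^2 - 87*t + 9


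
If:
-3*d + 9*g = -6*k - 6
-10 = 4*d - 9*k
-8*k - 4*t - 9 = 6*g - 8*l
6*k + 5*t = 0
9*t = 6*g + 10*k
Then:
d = -110/71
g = -104/71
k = 30/71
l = 111/568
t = -36/71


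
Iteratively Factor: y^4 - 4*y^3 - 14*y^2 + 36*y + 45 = (y - 5)*(y^3 + y^2 - 9*y - 9) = (y - 5)*(y + 1)*(y^2 - 9) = (y - 5)*(y - 3)*(y + 1)*(y + 3)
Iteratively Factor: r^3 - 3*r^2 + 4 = (r - 2)*(r^2 - r - 2) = (r - 2)*(r + 1)*(r - 2)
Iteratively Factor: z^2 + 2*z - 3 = (z + 3)*(z - 1)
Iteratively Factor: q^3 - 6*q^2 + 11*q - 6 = (q - 2)*(q^2 - 4*q + 3) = (q - 3)*(q - 2)*(q - 1)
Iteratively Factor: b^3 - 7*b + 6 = (b - 2)*(b^2 + 2*b - 3) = (b - 2)*(b + 3)*(b - 1)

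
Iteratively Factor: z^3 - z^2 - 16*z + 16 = (z + 4)*(z^2 - 5*z + 4) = (z - 4)*(z + 4)*(z - 1)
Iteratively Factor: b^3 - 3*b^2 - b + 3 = (b - 1)*(b^2 - 2*b - 3) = (b - 1)*(b + 1)*(b - 3)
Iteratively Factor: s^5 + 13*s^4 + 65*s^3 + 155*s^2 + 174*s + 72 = (s + 3)*(s^4 + 10*s^3 + 35*s^2 + 50*s + 24) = (s + 3)*(s + 4)*(s^3 + 6*s^2 + 11*s + 6) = (s + 3)^2*(s + 4)*(s^2 + 3*s + 2) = (s + 1)*(s + 3)^2*(s + 4)*(s + 2)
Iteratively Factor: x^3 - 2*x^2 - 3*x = (x + 1)*(x^2 - 3*x) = x*(x + 1)*(x - 3)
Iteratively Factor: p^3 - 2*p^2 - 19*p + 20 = (p - 1)*(p^2 - p - 20) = (p - 1)*(p + 4)*(p - 5)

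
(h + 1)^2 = h^2 + 2*h + 1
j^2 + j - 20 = (j - 4)*(j + 5)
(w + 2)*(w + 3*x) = w^2 + 3*w*x + 2*w + 6*x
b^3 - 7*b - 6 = (b - 3)*(b + 1)*(b + 2)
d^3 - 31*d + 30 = (d - 5)*(d - 1)*(d + 6)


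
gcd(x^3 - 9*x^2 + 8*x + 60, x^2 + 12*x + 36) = 1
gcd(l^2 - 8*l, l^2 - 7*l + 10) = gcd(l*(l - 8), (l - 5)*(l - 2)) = 1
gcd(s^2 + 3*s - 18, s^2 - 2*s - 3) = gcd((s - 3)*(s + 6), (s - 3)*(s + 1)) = s - 3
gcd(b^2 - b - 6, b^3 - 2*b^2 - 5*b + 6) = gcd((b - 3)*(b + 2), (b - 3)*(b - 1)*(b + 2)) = b^2 - b - 6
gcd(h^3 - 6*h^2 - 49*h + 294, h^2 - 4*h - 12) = h - 6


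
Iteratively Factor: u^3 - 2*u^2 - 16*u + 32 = (u + 4)*(u^2 - 6*u + 8) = (u - 2)*(u + 4)*(u - 4)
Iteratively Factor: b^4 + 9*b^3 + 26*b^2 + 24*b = (b)*(b^3 + 9*b^2 + 26*b + 24) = b*(b + 2)*(b^2 + 7*b + 12) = b*(b + 2)*(b + 3)*(b + 4)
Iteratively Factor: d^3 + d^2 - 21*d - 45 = (d + 3)*(d^2 - 2*d - 15) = (d - 5)*(d + 3)*(d + 3)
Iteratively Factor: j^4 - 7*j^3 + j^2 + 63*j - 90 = (j - 2)*(j^3 - 5*j^2 - 9*j + 45) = (j - 3)*(j - 2)*(j^2 - 2*j - 15) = (j - 5)*(j - 3)*(j - 2)*(j + 3)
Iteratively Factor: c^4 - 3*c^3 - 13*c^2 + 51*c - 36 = (c - 3)*(c^3 - 13*c + 12) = (c - 3)^2*(c^2 + 3*c - 4) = (c - 3)^2*(c + 4)*(c - 1)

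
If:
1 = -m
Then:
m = -1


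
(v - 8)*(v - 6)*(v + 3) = v^3 - 11*v^2 + 6*v + 144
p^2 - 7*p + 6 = (p - 6)*(p - 1)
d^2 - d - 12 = (d - 4)*(d + 3)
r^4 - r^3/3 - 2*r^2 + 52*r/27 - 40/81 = (r - 2/3)^3*(r + 5/3)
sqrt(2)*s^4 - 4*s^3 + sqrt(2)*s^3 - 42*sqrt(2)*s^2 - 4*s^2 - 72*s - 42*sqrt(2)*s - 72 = (s - 6*sqrt(2))*(s + sqrt(2))*(s + 3*sqrt(2))*(sqrt(2)*s + sqrt(2))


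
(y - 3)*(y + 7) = y^2 + 4*y - 21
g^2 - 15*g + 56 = (g - 8)*(g - 7)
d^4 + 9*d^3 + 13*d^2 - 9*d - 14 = (d - 1)*(d + 1)*(d + 2)*(d + 7)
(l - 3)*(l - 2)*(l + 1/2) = l^3 - 9*l^2/2 + 7*l/2 + 3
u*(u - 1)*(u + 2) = u^3 + u^2 - 2*u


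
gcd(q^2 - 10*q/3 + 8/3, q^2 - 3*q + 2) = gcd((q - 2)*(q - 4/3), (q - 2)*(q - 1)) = q - 2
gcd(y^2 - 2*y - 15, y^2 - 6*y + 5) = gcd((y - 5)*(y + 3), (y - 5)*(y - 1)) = y - 5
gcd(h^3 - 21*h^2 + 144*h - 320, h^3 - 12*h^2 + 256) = h^2 - 16*h + 64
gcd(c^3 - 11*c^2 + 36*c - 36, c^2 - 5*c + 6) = c^2 - 5*c + 6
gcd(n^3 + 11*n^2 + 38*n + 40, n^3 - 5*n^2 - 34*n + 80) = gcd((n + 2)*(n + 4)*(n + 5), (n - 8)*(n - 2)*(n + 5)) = n + 5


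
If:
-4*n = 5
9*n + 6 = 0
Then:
No Solution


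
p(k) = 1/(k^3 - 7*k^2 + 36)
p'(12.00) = 0.00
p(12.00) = 0.00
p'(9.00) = 0.00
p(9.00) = 0.01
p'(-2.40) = -0.15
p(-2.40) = -0.06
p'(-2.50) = -0.10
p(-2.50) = -0.04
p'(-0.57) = -0.01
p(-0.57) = 0.03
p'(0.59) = 0.01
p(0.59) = 0.03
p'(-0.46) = -0.01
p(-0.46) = 0.03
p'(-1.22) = -0.04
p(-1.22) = 0.04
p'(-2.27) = -0.34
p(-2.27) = -0.08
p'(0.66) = 0.01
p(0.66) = 0.03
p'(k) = (-3*k^2 + 14*k)/(k^3 - 7*k^2 + 36)^2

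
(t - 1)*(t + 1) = t^2 - 1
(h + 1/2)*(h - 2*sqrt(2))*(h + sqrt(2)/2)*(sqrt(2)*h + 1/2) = sqrt(2)*h^4 - 5*h^3/2 + sqrt(2)*h^3/2 - 11*sqrt(2)*h^2/4 - 5*h^2/4 - 11*sqrt(2)*h/8 - h - 1/2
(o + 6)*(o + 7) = o^2 + 13*o + 42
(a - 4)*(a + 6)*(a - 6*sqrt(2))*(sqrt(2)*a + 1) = sqrt(2)*a^4 - 11*a^3 + 2*sqrt(2)*a^3 - 30*sqrt(2)*a^2 - 22*a^2 - 12*sqrt(2)*a + 264*a + 144*sqrt(2)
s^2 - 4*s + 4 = (s - 2)^2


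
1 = 1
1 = 1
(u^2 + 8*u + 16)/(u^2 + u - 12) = (u + 4)/(u - 3)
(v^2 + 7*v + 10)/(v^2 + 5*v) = (v + 2)/v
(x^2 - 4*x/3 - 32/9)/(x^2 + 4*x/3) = (x - 8/3)/x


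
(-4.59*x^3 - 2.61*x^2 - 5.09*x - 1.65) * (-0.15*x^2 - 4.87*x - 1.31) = 0.6885*x^5 + 22.7448*x^4 + 19.4871*x^3 + 28.4549*x^2 + 14.7034*x + 2.1615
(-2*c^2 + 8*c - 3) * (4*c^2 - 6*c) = -8*c^4 + 44*c^3 - 60*c^2 + 18*c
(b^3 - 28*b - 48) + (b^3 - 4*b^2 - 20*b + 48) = 2*b^3 - 4*b^2 - 48*b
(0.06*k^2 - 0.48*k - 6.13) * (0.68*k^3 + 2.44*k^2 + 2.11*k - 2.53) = 0.0408*k^5 - 0.18*k^4 - 5.213*k^3 - 16.1218*k^2 - 11.7199*k + 15.5089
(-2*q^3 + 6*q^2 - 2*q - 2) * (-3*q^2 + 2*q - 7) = 6*q^5 - 22*q^4 + 32*q^3 - 40*q^2 + 10*q + 14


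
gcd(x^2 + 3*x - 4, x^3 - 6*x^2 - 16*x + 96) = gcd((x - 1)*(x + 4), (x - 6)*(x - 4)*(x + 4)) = x + 4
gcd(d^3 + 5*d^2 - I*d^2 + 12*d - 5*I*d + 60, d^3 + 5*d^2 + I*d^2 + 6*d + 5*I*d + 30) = d^2 + d*(5 + 3*I) + 15*I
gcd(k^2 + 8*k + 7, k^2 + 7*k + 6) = k + 1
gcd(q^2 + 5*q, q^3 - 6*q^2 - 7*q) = q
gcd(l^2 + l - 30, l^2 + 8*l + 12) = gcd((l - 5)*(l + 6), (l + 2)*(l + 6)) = l + 6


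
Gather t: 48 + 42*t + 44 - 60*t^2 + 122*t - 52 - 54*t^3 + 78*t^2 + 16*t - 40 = -54*t^3 + 18*t^2 + 180*t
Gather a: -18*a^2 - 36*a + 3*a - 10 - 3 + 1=-18*a^2 - 33*a - 12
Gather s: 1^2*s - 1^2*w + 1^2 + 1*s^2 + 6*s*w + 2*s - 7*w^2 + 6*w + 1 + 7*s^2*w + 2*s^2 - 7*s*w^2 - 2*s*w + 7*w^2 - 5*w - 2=s^2*(7*w + 3) + s*(-7*w^2 + 4*w + 3)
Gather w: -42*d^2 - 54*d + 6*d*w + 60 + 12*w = -42*d^2 - 54*d + w*(6*d + 12) + 60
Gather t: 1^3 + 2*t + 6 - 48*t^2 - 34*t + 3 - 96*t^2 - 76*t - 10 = -144*t^2 - 108*t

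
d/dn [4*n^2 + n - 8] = 8*n + 1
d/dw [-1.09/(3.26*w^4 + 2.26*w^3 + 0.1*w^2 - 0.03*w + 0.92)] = (14.2136*w^3 + 7.3902*w^2 + 0.218*w - 0.0327)/(3.26*w^4 + 2.26*w^3 + 0.1*w^2 - 0.03*w + 0.92)^2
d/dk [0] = 0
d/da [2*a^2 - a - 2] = 4*a - 1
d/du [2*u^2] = 4*u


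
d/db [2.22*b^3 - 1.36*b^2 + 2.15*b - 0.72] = 6.66*b^2 - 2.72*b + 2.15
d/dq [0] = 0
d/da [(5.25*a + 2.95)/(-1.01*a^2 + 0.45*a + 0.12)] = (5.3025*a^2 + 5.959*a - 0.6975)/(1.0201*a^4 - 0.909*a^3 - 0.0399*a^2 + 0.108*a + 0.0144)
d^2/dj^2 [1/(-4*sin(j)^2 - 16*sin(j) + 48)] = (sin(j)^4 + 3*sin(j)^3 + 29*sin(j)^2/2 + 6*sin(j) - 14)/(sin(j)^2 + 4*sin(j) - 12)^3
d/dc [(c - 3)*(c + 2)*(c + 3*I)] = 3*c^2 + c*(-2 + 6*I) - 6 - 3*I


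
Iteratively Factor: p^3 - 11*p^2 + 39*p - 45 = (p - 3)*(p^2 - 8*p + 15) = (p - 3)^2*(p - 5)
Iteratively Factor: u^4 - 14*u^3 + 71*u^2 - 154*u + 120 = (u - 4)*(u^3 - 10*u^2 + 31*u - 30) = (u - 4)*(u - 3)*(u^2 - 7*u + 10) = (u - 5)*(u - 4)*(u - 3)*(u - 2)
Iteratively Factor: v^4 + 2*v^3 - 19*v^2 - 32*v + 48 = (v - 4)*(v^3 + 6*v^2 + 5*v - 12) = (v - 4)*(v - 1)*(v^2 + 7*v + 12) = (v - 4)*(v - 1)*(v + 4)*(v + 3)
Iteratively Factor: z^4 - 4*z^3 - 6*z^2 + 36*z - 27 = (z + 3)*(z^3 - 7*z^2 + 15*z - 9) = (z - 3)*(z + 3)*(z^2 - 4*z + 3) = (z - 3)*(z - 1)*(z + 3)*(z - 3)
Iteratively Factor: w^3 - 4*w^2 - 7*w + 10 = (w - 1)*(w^2 - 3*w - 10) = (w - 1)*(w + 2)*(w - 5)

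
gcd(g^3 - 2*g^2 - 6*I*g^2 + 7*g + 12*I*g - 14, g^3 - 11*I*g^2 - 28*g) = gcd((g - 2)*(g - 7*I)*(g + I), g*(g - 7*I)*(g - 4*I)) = g - 7*I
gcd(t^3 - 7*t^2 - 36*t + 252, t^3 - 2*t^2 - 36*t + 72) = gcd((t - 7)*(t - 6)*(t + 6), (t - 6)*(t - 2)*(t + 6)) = t^2 - 36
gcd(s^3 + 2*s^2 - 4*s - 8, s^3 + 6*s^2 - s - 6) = 1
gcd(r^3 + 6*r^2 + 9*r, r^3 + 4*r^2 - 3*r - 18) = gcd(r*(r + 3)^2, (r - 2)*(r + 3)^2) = r^2 + 6*r + 9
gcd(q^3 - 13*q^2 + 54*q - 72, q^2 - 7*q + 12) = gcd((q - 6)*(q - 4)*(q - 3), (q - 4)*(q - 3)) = q^2 - 7*q + 12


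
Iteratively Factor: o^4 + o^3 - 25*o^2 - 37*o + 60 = (o + 3)*(o^3 - 2*o^2 - 19*o + 20) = (o + 3)*(o + 4)*(o^2 - 6*o + 5) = (o - 1)*(o + 3)*(o + 4)*(o - 5)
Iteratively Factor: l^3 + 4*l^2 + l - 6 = (l + 2)*(l^2 + 2*l - 3) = (l + 2)*(l + 3)*(l - 1)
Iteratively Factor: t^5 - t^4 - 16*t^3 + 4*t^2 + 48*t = (t - 4)*(t^4 + 3*t^3 - 4*t^2 - 12*t) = (t - 4)*(t - 2)*(t^3 + 5*t^2 + 6*t) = (t - 4)*(t - 2)*(t + 3)*(t^2 + 2*t) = t*(t - 4)*(t - 2)*(t + 3)*(t + 2)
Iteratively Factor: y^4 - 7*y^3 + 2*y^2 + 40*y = (y)*(y^3 - 7*y^2 + 2*y + 40) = y*(y - 4)*(y^2 - 3*y - 10) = y*(y - 4)*(y + 2)*(y - 5)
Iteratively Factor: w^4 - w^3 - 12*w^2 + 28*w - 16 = (w - 2)*(w^3 + w^2 - 10*w + 8) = (w - 2)*(w + 4)*(w^2 - 3*w + 2) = (w - 2)*(w - 1)*(w + 4)*(w - 2)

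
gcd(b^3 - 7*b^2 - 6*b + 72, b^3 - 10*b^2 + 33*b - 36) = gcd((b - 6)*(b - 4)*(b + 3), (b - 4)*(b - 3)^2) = b - 4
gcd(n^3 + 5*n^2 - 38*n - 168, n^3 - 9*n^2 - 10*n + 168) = n^2 - 2*n - 24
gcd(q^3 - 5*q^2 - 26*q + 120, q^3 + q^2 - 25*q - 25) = q + 5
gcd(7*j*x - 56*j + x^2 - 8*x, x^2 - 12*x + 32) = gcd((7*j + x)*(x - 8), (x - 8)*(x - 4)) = x - 8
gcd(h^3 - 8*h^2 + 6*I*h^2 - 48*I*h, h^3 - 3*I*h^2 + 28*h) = h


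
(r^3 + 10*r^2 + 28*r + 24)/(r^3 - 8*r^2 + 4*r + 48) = (r^2 + 8*r + 12)/(r^2 - 10*r + 24)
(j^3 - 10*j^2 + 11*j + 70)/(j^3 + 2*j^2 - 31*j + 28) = (j^3 - 10*j^2 + 11*j + 70)/(j^3 + 2*j^2 - 31*j + 28)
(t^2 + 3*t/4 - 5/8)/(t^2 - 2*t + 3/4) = (4*t + 5)/(2*(2*t - 3))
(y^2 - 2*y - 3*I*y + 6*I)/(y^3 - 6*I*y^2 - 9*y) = (y - 2)/(y*(y - 3*I))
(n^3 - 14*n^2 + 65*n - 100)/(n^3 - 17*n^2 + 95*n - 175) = (n - 4)/(n - 7)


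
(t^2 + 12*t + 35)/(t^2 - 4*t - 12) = (t^2 + 12*t + 35)/(t^2 - 4*t - 12)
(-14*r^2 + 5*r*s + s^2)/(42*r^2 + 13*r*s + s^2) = (-2*r + s)/(6*r + s)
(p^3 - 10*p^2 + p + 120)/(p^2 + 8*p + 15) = (p^2 - 13*p + 40)/(p + 5)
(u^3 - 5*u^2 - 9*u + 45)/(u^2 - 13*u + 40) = (u^2 - 9)/(u - 8)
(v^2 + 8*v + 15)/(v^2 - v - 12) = (v + 5)/(v - 4)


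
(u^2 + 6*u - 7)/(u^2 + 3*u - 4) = (u + 7)/(u + 4)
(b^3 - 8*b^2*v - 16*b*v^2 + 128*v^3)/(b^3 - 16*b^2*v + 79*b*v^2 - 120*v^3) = (b^2 - 16*v^2)/(b^2 - 8*b*v + 15*v^2)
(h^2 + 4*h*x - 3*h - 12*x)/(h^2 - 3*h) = (h + 4*x)/h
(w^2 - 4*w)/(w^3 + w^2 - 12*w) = (w - 4)/(w^2 + w - 12)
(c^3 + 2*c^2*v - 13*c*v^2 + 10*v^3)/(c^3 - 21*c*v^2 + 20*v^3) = (-c + 2*v)/(-c + 4*v)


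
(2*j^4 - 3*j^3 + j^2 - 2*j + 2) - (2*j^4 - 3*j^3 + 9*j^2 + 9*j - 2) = -8*j^2 - 11*j + 4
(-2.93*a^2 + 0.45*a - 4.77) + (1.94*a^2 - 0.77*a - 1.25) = -0.99*a^2 - 0.32*a - 6.02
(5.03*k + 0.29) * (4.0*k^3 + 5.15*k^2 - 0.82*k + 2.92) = 20.12*k^4 + 27.0645*k^3 - 2.6311*k^2 + 14.4498*k + 0.8468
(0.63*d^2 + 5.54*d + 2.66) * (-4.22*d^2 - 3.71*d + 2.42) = -2.6586*d^4 - 25.7161*d^3 - 30.254*d^2 + 3.5382*d + 6.4372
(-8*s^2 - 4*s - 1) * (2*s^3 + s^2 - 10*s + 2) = -16*s^5 - 16*s^4 + 74*s^3 + 23*s^2 + 2*s - 2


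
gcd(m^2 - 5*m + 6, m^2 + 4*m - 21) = m - 3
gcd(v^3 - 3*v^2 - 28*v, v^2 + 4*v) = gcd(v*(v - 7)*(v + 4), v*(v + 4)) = v^2 + 4*v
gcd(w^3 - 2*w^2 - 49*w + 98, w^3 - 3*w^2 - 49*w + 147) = w^2 - 49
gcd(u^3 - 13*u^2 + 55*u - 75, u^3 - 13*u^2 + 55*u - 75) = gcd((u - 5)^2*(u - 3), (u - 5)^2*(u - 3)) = u^3 - 13*u^2 + 55*u - 75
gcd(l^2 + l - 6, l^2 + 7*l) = 1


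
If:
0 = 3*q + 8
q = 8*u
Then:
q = -8/3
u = -1/3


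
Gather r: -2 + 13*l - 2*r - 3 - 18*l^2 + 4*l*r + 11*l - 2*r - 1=-18*l^2 + 24*l + r*(4*l - 4) - 6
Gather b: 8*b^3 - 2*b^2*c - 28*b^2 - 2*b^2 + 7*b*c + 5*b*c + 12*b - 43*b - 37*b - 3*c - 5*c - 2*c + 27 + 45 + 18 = 8*b^3 + b^2*(-2*c - 30) + b*(12*c - 68) - 10*c + 90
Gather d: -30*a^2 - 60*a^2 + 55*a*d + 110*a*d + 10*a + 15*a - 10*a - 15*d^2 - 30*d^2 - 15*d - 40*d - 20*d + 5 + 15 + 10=-90*a^2 + 15*a - 45*d^2 + d*(165*a - 75) + 30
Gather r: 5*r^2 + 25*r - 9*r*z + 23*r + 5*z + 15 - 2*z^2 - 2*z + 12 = 5*r^2 + r*(48 - 9*z) - 2*z^2 + 3*z + 27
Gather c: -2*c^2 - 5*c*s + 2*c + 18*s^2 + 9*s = -2*c^2 + c*(2 - 5*s) + 18*s^2 + 9*s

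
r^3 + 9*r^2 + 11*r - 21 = (r - 1)*(r + 3)*(r + 7)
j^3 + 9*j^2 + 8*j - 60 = (j - 2)*(j + 5)*(j + 6)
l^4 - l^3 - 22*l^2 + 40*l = l*(l - 4)*(l - 2)*(l + 5)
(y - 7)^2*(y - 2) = y^3 - 16*y^2 + 77*y - 98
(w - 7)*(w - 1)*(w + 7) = w^3 - w^2 - 49*w + 49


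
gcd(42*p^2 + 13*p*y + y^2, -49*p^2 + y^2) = 7*p + y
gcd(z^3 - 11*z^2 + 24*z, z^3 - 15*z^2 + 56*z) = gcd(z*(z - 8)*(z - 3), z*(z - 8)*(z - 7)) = z^2 - 8*z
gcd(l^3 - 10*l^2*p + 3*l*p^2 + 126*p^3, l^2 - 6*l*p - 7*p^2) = -l + 7*p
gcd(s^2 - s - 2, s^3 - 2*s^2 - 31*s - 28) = s + 1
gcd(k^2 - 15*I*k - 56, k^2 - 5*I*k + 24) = k - 8*I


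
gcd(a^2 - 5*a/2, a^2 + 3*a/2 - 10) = a - 5/2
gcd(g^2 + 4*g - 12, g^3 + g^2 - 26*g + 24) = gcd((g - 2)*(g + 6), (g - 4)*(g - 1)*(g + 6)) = g + 6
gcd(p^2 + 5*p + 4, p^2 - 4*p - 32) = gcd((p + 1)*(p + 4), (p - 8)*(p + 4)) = p + 4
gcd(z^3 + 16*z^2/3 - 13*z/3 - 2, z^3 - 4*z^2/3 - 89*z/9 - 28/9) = z + 1/3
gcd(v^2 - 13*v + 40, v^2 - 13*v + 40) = v^2 - 13*v + 40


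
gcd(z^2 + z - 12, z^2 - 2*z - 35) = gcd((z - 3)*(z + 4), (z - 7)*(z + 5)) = 1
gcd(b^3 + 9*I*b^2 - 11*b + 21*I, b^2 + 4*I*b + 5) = b - I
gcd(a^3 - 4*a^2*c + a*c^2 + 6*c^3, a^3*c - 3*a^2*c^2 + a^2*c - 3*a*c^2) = a - 3*c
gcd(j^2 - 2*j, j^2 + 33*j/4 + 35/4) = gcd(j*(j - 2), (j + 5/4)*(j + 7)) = 1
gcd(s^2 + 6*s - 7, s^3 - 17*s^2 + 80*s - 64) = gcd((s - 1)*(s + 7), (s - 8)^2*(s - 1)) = s - 1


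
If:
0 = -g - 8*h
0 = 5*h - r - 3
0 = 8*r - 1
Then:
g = -5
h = 5/8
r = 1/8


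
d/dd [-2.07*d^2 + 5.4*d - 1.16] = 5.4 - 4.14*d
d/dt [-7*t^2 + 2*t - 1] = 2 - 14*t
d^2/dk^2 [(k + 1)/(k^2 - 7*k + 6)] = 2*(3*(2 - k)*(k^2 - 7*k + 6) + (k + 1)*(2*k - 7)^2)/(k^2 - 7*k + 6)^3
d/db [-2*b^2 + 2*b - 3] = 2 - 4*b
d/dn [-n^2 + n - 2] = 1 - 2*n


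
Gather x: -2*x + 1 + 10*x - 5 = 8*x - 4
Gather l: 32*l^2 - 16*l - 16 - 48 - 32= 32*l^2 - 16*l - 96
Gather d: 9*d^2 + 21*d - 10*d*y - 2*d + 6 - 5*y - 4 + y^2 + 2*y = 9*d^2 + d*(19 - 10*y) + y^2 - 3*y + 2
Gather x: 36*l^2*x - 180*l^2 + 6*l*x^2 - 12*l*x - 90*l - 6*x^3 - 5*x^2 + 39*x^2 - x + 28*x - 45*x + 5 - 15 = -180*l^2 - 90*l - 6*x^3 + x^2*(6*l + 34) + x*(36*l^2 - 12*l - 18) - 10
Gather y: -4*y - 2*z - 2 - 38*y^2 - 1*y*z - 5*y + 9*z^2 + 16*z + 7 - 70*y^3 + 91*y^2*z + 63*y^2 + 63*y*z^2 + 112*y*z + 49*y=-70*y^3 + y^2*(91*z + 25) + y*(63*z^2 + 111*z + 40) + 9*z^2 + 14*z + 5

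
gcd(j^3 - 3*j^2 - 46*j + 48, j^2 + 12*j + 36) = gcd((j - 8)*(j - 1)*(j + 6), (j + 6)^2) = j + 6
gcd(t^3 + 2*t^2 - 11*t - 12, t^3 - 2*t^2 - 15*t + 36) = t^2 + t - 12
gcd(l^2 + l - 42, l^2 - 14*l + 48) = l - 6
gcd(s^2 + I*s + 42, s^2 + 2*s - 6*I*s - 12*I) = s - 6*I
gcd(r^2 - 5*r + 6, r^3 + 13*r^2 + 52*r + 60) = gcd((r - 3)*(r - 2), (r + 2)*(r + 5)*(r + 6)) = 1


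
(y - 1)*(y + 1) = y^2 - 1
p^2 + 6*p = p*(p + 6)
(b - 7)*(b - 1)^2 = b^3 - 9*b^2 + 15*b - 7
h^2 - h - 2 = (h - 2)*(h + 1)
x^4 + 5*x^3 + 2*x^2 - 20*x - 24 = (x - 2)*(x + 2)^2*(x + 3)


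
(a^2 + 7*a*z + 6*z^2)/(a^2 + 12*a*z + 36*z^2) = (a + z)/(a + 6*z)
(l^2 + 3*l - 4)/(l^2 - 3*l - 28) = (l - 1)/(l - 7)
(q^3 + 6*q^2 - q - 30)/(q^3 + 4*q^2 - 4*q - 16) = (q^2 + 8*q + 15)/(q^2 + 6*q + 8)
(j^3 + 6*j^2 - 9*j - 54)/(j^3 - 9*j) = (j + 6)/j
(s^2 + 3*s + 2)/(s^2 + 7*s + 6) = (s + 2)/(s + 6)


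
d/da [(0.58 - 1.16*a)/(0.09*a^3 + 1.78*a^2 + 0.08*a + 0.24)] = (0.2088*a^3 + 1.9082*a^2 - 2.0648*a - 0.3248)/(0.0081*a^6 + 0.3204*a^5 + 3.1828*a^4 + 0.328*a^3 + 0.8608*a^2 + 0.0384*a + 0.0576)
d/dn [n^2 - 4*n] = 2*n - 4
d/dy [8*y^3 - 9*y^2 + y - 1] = 24*y^2 - 18*y + 1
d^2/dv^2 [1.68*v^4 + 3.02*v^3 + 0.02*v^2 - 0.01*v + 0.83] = 20.16*v^2 + 18.12*v + 0.04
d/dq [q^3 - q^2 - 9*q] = 3*q^2 - 2*q - 9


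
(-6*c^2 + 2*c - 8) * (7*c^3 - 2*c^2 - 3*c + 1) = -42*c^5 + 26*c^4 - 42*c^3 + 4*c^2 + 26*c - 8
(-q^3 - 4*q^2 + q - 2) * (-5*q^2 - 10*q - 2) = 5*q^5 + 30*q^4 + 37*q^3 + 8*q^2 + 18*q + 4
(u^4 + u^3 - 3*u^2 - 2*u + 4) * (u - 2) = u^5 - u^4 - 5*u^3 + 4*u^2 + 8*u - 8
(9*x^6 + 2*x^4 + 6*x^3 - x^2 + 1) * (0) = 0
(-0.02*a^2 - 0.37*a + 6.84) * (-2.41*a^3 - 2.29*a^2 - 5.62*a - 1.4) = 0.0482*a^5 + 0.9375*a^4 - 15.5247*a^3 - 13.5562*a^2 - 37.9228*a - 9.576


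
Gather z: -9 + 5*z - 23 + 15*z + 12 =20*z - 20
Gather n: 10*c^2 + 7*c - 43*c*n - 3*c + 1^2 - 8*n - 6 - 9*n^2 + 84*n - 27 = 10*c^2 + 4*c - 9*n^2 + n*(76 - 43*c) - 32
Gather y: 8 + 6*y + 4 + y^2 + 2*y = y^2 + 8*y + 12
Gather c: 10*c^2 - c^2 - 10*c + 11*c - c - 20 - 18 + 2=9*c^2 - 36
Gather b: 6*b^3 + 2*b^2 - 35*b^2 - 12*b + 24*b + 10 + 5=6*b^3 - 33*b^2 + 12*b + 15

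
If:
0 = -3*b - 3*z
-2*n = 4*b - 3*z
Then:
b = -z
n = 7*z/2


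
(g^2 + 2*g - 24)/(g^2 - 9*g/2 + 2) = 2*(g + 6)/(2*g - 1)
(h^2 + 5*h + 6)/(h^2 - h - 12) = (h + 2)/(h - 4)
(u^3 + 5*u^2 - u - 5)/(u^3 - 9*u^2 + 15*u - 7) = (u^2 + 6*u + 5)/(u^2 - 8*u + 7)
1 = 1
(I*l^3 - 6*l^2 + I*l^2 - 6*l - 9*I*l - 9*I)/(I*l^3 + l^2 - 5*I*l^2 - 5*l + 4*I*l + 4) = (l^3 + l^2*(1 + 6*I) + l*(-9 + 6*I) - 9)/(l^3 + l^2*(-5 - I) + l*(4 + 5*I) - 4*I)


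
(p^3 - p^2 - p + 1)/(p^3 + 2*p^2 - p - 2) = (p - 1)/(p + 2)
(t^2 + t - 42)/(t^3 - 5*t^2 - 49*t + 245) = (t - 6)/(t^2 - 12*t + 35)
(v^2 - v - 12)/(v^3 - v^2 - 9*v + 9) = (v - 4)/(v^2 - 4*v + 3)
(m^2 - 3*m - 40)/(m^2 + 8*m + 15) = (m - 8)/(m + 3)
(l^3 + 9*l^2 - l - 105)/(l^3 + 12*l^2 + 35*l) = (l - 3)/l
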